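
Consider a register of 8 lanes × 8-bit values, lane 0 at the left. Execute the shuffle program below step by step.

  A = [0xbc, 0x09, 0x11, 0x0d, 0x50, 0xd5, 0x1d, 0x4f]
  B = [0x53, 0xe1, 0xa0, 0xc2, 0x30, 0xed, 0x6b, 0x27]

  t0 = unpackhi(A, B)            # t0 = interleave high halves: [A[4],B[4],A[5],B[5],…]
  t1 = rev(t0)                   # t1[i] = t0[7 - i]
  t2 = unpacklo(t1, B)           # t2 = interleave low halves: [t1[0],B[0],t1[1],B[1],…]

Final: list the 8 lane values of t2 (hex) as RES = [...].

  t0: 50 30 d5 ed 1d 6b 4f 27
  t1: 27 4f 6b 1d ed d5 30 50
  t2: 27 53 4f e1 6b a0 1d c2

RES = [0x27, 0x53, 0x4f, 0xe1, 0x6b, 0xa0, 0x1d, 0xc2]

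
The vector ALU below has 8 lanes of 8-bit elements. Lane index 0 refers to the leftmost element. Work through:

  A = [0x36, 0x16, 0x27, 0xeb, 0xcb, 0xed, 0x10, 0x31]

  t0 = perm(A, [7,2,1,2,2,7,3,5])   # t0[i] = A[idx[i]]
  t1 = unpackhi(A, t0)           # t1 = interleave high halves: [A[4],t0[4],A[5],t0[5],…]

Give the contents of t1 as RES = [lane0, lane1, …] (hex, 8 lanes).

→ t0 |31|27|16|27|27|31|eb|ed|
→ t1 |cb|27|ed|31|10|eb|31|ed|

RES = [ 0xcb  0x27  0xed  0x31  0x10  0xeb  0x31  0xed ]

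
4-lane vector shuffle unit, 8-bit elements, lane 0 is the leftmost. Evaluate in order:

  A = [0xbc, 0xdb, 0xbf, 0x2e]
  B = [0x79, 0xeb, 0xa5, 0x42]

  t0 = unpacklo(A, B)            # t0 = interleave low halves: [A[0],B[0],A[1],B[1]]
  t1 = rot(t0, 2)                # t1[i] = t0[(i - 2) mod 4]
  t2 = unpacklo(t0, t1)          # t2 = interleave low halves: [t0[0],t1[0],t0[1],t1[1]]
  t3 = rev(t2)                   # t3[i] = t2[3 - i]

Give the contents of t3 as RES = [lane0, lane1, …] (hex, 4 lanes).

  t0: bc 79 db eb
  t1: db eb bc 79
  t2: bc db 79 eb
  t3: eb 79 db bc

RES = [ 0xeb  0x79  0xdb  0xbc ]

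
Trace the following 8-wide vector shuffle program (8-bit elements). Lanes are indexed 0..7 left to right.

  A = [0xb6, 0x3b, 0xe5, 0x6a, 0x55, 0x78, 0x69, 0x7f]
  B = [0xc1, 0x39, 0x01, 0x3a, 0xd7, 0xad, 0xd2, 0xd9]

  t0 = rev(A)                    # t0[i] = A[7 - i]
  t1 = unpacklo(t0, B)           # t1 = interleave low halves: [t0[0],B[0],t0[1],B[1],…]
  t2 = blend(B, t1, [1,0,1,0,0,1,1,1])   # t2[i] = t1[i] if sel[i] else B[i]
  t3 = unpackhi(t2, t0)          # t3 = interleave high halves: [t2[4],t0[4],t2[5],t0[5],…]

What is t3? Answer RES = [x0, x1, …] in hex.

RES = [ 0xd7  0x6a  0x01  0xe5  0x55  0x3b  0x3a  0xb6 ]

t0 = [0x7f, 0x69, 0x78, 0x55, 0x6a, 0xe5, 0x3b, 0xb6]
t1 = [0x7f, 0xc1, 0x69, 0x39, 0x78, 0x01, 0x55, 0x3a]
t2 = [0x7f, 0x39, 0x69, 0x3a, 0xd7, 0x01, 0x55, 0x3a]
t3 = [0xd7, 0x6a, 0x01, 0xe5, 0x55, 0x3b, 0x3a, 0xb6]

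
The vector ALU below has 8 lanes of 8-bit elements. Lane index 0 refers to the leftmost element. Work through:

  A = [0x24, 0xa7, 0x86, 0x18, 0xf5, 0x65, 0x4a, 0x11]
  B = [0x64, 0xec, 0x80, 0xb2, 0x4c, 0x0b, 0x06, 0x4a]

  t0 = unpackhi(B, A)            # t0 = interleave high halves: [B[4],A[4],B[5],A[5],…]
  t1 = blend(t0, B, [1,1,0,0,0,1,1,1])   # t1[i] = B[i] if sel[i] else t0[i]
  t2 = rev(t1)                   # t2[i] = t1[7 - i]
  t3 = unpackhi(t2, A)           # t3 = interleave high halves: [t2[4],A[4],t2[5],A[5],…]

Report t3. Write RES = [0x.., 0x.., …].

→ t0 |4c|f5|0b|65|06|4a|4a|11|
→ t1 |64|ec|0b|65|06|0b|06|4a|
→ t2 |4a|06|0b|06|65|0b|ec|64|
→ t3 |65|f5|0b|65|ec|4a|64|11|

RES = [ 0x65  0xf5  0x0b  0x65  0xec  0x4a  0x64  0x11 ]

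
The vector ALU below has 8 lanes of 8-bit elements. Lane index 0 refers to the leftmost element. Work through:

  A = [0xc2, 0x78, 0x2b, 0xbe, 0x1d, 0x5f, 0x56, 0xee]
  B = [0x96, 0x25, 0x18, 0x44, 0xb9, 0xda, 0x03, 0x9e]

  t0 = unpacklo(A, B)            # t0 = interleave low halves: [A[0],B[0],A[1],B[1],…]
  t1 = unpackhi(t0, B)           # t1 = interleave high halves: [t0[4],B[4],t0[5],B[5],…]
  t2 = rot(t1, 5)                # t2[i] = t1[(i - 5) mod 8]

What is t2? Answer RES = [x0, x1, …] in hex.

t0 = [0xc2, 0x96, 0x78, 0x25, 0x2b, 0x18, 0xbe, 0x44]
t1 = [0x2b, 0xb9, 0x18, 0xda, 0xbe, 0x03, 0x44, 0x9e]
t2 = [0xda, 0xbe, 0x03, 0x44, 0x9e, 0x2b, 0xb9, 0x18]

RES = [ 0xda  0xbe  0x03  0x44  0x9e  0x2b  0xb9  0x18 ]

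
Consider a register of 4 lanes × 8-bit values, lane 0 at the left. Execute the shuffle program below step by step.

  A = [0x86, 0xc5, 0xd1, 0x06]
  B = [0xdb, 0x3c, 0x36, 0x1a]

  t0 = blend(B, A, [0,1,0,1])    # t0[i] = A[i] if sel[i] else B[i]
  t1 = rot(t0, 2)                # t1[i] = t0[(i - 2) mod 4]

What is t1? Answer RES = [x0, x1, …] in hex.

→ t0 |db|c5|36|06|
→ t1 |36|06|db|c5|

RES = [0x36, 0x06, 0xdb, 0xc5]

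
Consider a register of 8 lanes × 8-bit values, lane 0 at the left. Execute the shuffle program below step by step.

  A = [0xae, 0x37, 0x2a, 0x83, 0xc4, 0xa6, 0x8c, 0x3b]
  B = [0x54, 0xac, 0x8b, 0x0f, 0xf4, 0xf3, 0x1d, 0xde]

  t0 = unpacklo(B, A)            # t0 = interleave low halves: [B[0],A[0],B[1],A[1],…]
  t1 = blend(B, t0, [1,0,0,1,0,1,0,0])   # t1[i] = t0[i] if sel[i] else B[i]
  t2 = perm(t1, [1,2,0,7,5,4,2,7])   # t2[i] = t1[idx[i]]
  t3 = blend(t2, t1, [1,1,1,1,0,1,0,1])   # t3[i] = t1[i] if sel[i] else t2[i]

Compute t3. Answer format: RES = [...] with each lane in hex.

RES = [ 0x54  0xac  0x8b  0x37  0x2a  0x2a  0x8b  0xde ]

t0 = [0x54, 0xae, 0xac, 0x37, 0x8b, 0x2a, 0x0f, 0x83]
t1 = [0x54, 0xac, 0x8b, 0x37, 0xf4, 0x2a, 0x1d, 0xde]
t2 = [0xac, 0x8b, 0x54, 0xde, 0x2a, 0xf4, 0x8b, 0xde]
t3 = [0x54, 0xac, 0x8b, 0x37, 0x2a, 0x2a, 0x8b, 0xde]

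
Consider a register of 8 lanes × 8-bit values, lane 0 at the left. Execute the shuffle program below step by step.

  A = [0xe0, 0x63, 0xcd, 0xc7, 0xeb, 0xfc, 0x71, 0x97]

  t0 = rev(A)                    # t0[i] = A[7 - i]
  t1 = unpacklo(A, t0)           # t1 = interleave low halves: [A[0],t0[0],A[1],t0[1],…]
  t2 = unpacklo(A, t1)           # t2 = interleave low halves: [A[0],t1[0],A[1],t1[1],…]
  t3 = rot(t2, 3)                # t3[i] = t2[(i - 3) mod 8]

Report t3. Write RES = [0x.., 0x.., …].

  t0: 97 71 fc eb c7 cd 63 e0
  t1: e0 97 63 71 cd fc c7 eb
  t2: e0 e0 63 97 cd 63 c7 71
  t3: 63 c7 71 e0 e0 63 97 cd

RES = [0x63, 0xc7, 0x71, 0xe0, 0xe0, 0x63, 0x97, 0xcd]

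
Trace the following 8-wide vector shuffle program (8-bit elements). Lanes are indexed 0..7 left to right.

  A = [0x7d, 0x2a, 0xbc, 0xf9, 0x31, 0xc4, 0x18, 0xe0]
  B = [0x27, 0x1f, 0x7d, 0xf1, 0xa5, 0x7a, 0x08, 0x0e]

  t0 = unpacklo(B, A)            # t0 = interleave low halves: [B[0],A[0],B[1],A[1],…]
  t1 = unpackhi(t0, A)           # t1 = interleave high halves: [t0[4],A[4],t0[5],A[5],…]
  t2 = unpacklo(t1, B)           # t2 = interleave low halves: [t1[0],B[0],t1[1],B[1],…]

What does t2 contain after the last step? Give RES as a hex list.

t0 = [0x27, 0x7d, 0x1f, 0x2a, 0x7d, 0xbc, 0xf1, 0xf9]
t1 = [0x7d, 0x31, 0xbc, 0xc4, 0xf1, 0x18, 0xf9, 0xe0]
t2 = [0x7d, 0x27, 0x31, 0x1f, 0xbc, 0x7d, 0xc4, 0xf1]

RES = [ 0x7d  0x27  0x31  0x1f  0xbc  0x7d  0xc4  0xf1 ]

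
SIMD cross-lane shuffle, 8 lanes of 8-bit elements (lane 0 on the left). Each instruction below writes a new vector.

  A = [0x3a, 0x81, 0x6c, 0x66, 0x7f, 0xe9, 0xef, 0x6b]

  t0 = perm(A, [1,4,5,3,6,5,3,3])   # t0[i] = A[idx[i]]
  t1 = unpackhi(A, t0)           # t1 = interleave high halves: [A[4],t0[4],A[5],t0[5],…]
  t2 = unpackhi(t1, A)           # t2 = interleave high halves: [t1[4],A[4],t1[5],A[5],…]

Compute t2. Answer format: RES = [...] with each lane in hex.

→ t0 |81|7f|e9|66|ef|e9|66|66|
→ t1 |7f|ef|e9|e9|ef|66|6b|66|
→ t2 |ef|7f|66|e9|6b|ef|66|6b|

RES = [ 0xef  0x7f  0x66  0xe9  0x6b  0xef  0x66  0x6b ]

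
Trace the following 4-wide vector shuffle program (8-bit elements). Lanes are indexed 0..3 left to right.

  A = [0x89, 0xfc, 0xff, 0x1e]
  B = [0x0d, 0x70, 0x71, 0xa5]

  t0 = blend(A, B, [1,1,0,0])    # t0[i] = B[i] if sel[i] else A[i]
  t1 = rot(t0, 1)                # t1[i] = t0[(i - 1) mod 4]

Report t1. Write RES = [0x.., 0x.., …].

RES = [ 0x1e  0x0d  0x70  0xff ]

  t0: 0d 70 ff 1e
  t1: 1e 0d 70 ff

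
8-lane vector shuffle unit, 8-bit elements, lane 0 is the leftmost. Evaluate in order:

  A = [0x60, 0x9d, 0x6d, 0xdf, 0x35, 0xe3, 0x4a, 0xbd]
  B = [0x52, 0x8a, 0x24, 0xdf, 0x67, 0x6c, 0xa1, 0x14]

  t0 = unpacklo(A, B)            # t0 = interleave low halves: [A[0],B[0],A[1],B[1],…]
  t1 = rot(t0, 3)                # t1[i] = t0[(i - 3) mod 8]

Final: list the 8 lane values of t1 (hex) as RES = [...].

RES = [ 0x24  0xdf  0xdf  0x60  0x52  0x9d  0x8a  0x6d ]

  t0: 60 52 9d 8a 6d 24 df df
  t1: 24 df df 60 52 9d 8a 6d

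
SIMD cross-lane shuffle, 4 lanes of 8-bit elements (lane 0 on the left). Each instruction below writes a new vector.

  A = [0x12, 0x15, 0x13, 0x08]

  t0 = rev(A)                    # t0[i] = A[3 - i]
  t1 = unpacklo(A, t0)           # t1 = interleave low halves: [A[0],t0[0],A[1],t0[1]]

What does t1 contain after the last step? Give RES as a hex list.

→ t0 |08|13|15|12|
→ t1 |12|08|15|13|

RES = [0x12, 0x08, 0x15, 0x13]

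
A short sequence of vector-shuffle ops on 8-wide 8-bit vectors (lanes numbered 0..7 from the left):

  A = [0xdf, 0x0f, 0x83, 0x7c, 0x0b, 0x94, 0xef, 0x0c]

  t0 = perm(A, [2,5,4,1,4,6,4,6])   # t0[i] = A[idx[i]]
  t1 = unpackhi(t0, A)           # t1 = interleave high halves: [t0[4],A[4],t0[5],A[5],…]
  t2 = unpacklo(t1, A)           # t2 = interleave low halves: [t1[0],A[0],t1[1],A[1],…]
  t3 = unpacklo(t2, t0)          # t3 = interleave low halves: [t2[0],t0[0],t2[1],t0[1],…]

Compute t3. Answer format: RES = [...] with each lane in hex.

RES = [0x0b, 0x83, 0xdf, 0x94, 0x0b, 0x0b, 0x0f, 0x0f]

  t0: 83 94 0b 0f 0b ef 0b ef
  t1: 0b 0b ef 94 0b ef ef 0c
  t2: 0b df 0b 0f ef 83 94 7c
  t3: 0b 83 df 94 0b 0b 0f 0f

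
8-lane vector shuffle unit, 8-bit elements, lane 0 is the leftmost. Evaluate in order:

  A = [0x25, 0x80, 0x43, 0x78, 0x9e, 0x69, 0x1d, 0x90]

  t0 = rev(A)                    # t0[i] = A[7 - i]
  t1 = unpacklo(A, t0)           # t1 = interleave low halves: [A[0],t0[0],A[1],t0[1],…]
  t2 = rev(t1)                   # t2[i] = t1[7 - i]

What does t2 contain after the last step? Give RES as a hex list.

RES = [ 0x9e  0x78  0x69  0x43  0x1d  0x80  0x90  0x25 ]

→ t0 |90|1d|69|9e|78|43|80|25|
→ t1 |25|90|80|1d|43|69|78|9e|
→ t2 |9e|78|69|43|1d|80|90|25|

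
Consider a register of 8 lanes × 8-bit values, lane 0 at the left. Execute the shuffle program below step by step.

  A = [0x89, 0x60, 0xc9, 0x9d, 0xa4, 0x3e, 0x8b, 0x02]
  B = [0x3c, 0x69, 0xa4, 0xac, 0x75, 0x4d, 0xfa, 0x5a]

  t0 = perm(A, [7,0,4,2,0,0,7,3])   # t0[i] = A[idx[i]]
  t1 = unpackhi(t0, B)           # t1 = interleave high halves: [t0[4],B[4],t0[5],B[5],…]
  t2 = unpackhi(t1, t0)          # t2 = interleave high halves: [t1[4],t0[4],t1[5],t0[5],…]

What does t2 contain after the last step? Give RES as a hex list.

t0 = [0x02, 0x89, 0xa4, 0xc9, 0x89, 0x89, 0x02, 0x9d]
t1 = [0x89, 0x75, 0x89, 0x4d, 0x02, 0xfa, 0x9d, 0x5a]
t2 = [0x02, 0x89, 0xfa, 0x89, 0x9d, 0x02, 0x5a, 0x9d]

RES = [ 0x02  0x89  0xfa  0x89  0x9d  0x02  0x5a  0x9d ]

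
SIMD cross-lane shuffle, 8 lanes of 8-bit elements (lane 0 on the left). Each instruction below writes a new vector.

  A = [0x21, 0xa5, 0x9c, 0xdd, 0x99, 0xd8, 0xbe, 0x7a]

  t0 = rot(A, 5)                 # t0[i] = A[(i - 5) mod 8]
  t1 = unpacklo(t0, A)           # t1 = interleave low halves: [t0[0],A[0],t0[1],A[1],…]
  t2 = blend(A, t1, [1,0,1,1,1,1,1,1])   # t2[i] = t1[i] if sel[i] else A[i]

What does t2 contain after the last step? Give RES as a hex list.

RES = [0xdd, 0xa5, 0x99, 0xa5, 0xd8, 0x9c, 0xbe, 0xdd]

  t0: dd 99 d8 be 7a 21 a5 9c
  t1: dd 21 99 a5 d8 9c be dd
  t2: dd a5 99 a5 d8 9c be dd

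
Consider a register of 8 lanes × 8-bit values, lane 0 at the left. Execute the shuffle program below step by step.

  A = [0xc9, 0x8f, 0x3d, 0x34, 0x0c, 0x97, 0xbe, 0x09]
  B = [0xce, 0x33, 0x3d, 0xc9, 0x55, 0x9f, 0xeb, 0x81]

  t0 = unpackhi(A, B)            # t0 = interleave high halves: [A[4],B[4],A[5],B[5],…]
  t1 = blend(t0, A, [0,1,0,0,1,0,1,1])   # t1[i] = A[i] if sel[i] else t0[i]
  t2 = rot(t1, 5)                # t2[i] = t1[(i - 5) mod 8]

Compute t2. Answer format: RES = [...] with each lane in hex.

  t0: 0c 55 97 9f be eb 09 81
  t1: 0c 8f 97 9f 0c eb be 09
  t2: 9f 0c eb be 09 0c 8f 97

RES = [ 0x9f  0x0c  0xeb  0xbe  0x09  0x0c  0x8f  0x97 ]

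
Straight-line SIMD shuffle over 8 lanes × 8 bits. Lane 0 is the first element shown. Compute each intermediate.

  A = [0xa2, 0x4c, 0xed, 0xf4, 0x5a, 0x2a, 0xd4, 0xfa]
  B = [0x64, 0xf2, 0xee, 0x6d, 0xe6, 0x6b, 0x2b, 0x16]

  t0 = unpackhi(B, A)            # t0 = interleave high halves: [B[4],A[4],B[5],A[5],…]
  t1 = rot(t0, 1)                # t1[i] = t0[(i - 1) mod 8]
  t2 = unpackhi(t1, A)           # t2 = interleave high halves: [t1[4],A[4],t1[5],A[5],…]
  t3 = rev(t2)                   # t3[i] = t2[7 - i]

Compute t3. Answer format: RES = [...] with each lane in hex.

RES = [0xfa, 0x16, 0xd4, 0xd4, 0x2a, 0x2b, 0x5a, 0x2a]

→ t0 |e6|5a|6b|2a|2b|d4|16|fa|
→ t1 |fa|e6|5a|6b|2a|2b|d4|16|
→ t2 |2a|5a|2b|2a|d4|d4|16|fa|
→ t3 |fa|16|d4|d4|2a|2b|5a|2a|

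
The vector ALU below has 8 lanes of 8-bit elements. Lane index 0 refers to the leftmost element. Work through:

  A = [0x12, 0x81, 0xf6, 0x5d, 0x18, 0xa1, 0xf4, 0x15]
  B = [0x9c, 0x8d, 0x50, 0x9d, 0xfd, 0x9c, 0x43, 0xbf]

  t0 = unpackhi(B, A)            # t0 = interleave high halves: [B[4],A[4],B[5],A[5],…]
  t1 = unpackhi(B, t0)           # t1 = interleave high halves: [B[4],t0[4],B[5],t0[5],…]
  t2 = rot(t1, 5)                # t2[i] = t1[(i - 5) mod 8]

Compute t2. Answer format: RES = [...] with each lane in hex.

t0 = [0xfd, 0x18, 0x9c, 0xa1, 0x43, 0xf4, 0xbf, 0x15]
t1 = [0xfd, 0x43, 0x9c, 0xf4, 0x43, 0xbf, 0xbf, 0x15]
t2 = [0xf4, 0x43, 0xbf, 0xbf, 0x15, 0xfd, 0x43, 0x9c]

RES = [ 0xf4  0x43  0xbf  0xbf  0x15  0xfd  0x43  0x9c ]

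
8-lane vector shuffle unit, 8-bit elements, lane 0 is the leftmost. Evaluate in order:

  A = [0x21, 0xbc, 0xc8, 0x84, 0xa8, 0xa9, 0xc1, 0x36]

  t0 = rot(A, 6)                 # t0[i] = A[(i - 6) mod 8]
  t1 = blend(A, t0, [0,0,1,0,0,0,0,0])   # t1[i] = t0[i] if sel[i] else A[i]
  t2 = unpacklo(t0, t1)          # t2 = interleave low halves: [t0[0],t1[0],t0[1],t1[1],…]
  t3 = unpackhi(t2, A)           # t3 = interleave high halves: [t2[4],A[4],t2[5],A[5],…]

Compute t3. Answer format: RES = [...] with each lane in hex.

  t0: c8 84 a8 a9 c1 36 21 bc
  t1: 21 bc a8 84 a8 a9 c1 36
  t2: c8 21 84 bc a8 a8 a9 84
  t3: a8 a8 a8 a9 a9 c1 84 36

RES = [ 0xa8  0xa8  0xa8  0xa9  0xa9  0xc1  0x84  0x36 ]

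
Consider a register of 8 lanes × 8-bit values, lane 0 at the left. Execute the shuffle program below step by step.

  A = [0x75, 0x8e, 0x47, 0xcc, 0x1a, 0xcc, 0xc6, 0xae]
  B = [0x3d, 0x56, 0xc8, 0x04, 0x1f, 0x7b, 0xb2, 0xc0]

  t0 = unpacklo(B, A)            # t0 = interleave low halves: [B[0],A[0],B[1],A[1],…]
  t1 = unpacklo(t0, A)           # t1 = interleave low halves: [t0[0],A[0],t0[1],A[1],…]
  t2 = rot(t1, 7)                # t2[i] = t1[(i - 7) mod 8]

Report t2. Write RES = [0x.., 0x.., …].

  t0: 3d 75 56 8e c8 47 04 cc
  t1: 3d 75 75 8e 56 47 8e cc
  t2: 75 75 8e 56 47 8e cc 3d

RES = [0x75, 0x75, 0x8e, 0x56, 0x47, 0x8e, 0xcc, 0x3d]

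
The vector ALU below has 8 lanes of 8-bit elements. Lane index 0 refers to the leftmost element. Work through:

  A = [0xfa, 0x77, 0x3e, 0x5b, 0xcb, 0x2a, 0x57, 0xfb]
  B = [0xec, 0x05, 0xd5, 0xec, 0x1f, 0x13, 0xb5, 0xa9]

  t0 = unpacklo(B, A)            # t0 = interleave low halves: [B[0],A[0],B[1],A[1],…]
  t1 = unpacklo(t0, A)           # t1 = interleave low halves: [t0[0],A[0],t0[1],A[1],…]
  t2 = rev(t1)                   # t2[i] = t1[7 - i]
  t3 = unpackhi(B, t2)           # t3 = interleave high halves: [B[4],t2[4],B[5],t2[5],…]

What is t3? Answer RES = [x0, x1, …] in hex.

RES = [0x1f, 0x77, 0x13, 0xfa, 0xb5, 0xfa, 0xa9, 0xec]

t0 = [0xec, 0xfa, 0x05, 0x77, 0xd5, 0x3e, 0xec, 0x5b]
t1 = [0xec, 0xfa, 0xfa, 0x77, 0x05, 0x3e, 0x77, 0x5b]
t2 = [0x5b, 0x77, 0x3e, 0x05, 0x77, 0xfa, 0xfa, 0xec]
t3 = [0x1f, 0x77, 0x13, 0xfa, 0xb5, 0xfa, 0xa9, 0xec]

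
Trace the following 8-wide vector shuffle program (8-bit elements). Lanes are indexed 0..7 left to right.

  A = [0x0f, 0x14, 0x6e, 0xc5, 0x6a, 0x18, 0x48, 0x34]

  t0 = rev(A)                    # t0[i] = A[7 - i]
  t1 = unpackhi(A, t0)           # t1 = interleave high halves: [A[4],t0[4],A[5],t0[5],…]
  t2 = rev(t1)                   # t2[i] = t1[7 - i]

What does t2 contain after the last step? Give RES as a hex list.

  t0: 34 48 18 6a c5 6e 14 0f
  t1: 6a c5 18 6e 48 14 34 0f
  t2: 0f 34 14 48 6e 18 c5 6a

RES = [0x0f, 0x34, 0x14, 0x48, 0x6e, 0x18, 0xc5, 0x6a]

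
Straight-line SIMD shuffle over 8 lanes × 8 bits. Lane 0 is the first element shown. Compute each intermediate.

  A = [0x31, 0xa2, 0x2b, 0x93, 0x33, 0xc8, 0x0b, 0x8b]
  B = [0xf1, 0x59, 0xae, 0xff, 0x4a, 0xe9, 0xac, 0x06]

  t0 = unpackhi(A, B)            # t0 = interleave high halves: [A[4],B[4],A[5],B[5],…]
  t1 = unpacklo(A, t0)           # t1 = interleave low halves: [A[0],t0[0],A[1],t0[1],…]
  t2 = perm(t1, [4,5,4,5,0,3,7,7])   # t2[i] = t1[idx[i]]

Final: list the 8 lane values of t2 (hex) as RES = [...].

  t0: 33 4a c8 e9 0b ac 8b 06
  t1: 31 33 a2 4a 2b c8 93 e9
  t2: 2b c8 2b c8 31 4a e9 e9

RES = [0x2b, 0xc8, 0x2b, 0xc8, 0x31, 0x4a, 0xe9, 0xe9]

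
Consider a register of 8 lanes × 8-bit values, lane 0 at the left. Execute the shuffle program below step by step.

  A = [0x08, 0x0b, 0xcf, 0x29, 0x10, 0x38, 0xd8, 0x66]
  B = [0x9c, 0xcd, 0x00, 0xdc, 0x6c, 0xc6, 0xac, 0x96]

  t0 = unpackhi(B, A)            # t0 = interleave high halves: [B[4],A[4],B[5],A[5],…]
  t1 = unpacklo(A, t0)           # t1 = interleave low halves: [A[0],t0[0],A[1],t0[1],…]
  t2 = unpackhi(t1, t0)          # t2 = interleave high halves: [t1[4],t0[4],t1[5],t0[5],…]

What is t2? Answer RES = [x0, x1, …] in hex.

RES = [ 0xcf  0xac  0xc6  0xd8  0x29  0x96  0x38  0x66 ]

t0 = [0x6c, 0x10, 0xc6, 0x38, 0xac, 0xd8, 0x96, 0x66]
t1 = [0x08, 0x6c, 0x0b, 0x10, 0xcf, 0xc6, 0x29, 0x38]
t2 = [0xcf, 0xac, 0xc6, 0xd8, 0x29, 0x96, 0x38, 0x66]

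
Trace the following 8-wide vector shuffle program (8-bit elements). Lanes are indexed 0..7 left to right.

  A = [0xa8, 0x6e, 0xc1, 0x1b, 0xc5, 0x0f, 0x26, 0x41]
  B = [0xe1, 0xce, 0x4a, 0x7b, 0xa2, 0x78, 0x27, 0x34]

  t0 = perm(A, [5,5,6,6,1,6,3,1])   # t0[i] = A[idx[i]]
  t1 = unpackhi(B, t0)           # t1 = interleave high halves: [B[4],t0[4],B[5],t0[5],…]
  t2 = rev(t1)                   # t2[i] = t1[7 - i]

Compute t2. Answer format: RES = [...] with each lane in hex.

RES = [ 0x6e  0x34  0x1b  0x27  0x26  0x78  0x6e  0xa2 ]

t0 = [0x0f, 0x0f, 0x26, 0x26, 0x6e, 0x26, 0x1b, 0x6e]
t1 = [0xa2, 0x6e, 0x78, 0x26, 0x27, 0x1b, 0x34, 0x6e]
t2 = [0x6e, 0x34, 0x1b, 0x27, 0x26, 0x78, 0x6e, 0xa2]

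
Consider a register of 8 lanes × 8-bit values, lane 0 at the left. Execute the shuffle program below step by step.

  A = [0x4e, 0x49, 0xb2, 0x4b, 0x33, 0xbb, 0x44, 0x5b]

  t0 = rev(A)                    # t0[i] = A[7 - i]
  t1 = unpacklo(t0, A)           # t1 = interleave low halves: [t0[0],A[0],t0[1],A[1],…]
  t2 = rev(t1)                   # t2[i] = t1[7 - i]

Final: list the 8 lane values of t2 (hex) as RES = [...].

→ t0 |5b|44|bb|33|4b|b2|49|4e|
→ t1 |5b|4e|44|49|bb|b2|33|4b|
→ t2 |4b|33|b2|bb|49|44|4e|5b|

RES = [0x4b, 0x33, 0xb2, 0xbb, 0x49, 0x44, 0x4e, 0x5b]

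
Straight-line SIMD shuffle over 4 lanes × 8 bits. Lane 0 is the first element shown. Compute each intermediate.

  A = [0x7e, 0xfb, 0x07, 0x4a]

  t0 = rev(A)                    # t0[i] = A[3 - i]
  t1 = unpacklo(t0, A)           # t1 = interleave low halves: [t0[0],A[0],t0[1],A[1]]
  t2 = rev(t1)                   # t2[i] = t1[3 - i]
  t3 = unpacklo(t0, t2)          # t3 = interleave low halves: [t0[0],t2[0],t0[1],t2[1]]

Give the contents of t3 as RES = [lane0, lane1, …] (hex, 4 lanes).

RES = [0x4a, 0xfb, 0x07, 0x07]

→ t0 |4a|07|fb|7e|
→ t1 |4a|7e|07|fb|
→ t2 |fb|07|7e|4a|
→ t3 |4a|fb|07|07|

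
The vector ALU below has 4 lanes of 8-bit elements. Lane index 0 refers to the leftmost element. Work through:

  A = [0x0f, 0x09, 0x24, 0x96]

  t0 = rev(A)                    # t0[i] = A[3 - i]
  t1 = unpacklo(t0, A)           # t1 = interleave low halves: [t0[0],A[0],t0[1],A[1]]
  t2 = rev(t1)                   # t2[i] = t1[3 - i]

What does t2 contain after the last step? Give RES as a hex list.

RES = [ 0x09  0x24  0x0f  0x96 ]

→ t0 |96|24|09|0f|
→ t1 |96|0f|24|09|
→ t2 |09|24|0f|96|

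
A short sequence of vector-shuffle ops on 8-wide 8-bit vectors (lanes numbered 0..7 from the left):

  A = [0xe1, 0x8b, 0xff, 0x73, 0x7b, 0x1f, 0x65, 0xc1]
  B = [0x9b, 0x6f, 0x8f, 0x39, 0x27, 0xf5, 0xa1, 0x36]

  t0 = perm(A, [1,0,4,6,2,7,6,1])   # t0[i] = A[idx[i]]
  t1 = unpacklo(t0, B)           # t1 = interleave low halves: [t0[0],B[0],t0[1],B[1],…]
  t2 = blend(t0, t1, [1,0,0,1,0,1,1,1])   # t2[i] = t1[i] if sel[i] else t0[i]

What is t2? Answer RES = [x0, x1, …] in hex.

RES = [0x8b, 0xe1, 0x7b, 0x6f, 0xff, 0x8f, 0x65, 0x39]

  t0: 8b e1 7b 65 ff c1 65 8b
  t1: 8b 9b e1 6f 7b 8f 65 39
  t2: 8b e1 7b 6f ff 8f 65 39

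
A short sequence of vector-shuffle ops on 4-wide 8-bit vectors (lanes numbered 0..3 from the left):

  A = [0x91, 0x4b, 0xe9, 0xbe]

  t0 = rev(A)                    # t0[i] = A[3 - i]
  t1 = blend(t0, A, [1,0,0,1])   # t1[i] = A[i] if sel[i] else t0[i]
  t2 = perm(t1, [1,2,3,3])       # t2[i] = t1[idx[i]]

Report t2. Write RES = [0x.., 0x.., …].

RES = [0xe9, 0x4b, 0xbe, 0xbe]

t0 = [0xbe, 0xe9, 0x4b, 0x91]
t1 = [0x91, 0xe9, 0x4b, 0xbe]
t2 = [0xe9, 0x4b, 0xbe, 0xbe]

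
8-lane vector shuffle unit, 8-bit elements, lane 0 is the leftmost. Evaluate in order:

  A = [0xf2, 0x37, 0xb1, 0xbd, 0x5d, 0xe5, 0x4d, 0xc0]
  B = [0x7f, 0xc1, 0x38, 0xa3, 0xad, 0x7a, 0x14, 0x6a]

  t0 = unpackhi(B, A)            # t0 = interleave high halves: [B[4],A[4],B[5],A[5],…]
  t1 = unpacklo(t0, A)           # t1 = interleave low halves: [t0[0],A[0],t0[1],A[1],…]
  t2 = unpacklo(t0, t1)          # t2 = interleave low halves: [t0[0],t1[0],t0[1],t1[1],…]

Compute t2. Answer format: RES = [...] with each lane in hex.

→ t0 |ad|5d|7a|e5|14|4d|6a|c0|
→ t1 |ad|f2|5d|37|7a|b1|e5|bd|
→ t2 |ad|ad|5d|f2|7a|5d|e5|37|

RES = [0xad, 0xad, 0x5d, 0xf2, 0x7a, 0x5d, 0xe5, 0x37]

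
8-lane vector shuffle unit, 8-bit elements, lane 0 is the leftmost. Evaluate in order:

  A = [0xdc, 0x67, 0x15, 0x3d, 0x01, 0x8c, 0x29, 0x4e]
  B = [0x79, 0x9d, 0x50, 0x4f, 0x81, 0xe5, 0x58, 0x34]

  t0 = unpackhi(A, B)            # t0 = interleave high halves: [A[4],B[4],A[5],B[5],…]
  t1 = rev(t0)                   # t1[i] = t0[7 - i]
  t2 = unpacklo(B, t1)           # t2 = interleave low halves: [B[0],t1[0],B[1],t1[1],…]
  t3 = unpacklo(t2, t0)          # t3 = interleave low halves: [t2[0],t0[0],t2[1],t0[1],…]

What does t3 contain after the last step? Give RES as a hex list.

→ t0 |01|81|8c|e5|29|58|4e|34|
→ t1 |34|4e|58|29|e5|8c|81|01|
→ t2 |79|34|9d|4e|50|58|4f|29|
→ t3 |79|01|34|81|9d|8c|4e|e5|

RES = [ 0x79  0x01  0x34  0x81  0x9d  0x8c  0x4e  0xe5 ]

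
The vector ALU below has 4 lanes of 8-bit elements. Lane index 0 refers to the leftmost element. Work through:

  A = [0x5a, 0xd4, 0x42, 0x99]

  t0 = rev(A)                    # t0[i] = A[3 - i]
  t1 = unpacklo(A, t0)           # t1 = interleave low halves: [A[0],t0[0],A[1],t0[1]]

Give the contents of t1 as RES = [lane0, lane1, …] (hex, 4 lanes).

RES = [0x5a, 0x99, 0xd4, 0x42]

→ t0 |99|42|d4|5a|
→ t1 |5a|99|d4|42|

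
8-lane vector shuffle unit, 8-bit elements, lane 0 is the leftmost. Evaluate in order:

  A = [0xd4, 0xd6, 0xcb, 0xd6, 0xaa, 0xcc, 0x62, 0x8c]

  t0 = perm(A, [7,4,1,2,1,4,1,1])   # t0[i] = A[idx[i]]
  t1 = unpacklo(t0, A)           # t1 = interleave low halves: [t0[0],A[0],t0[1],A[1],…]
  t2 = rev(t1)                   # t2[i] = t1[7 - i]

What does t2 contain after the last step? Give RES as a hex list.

  t0: 8c aa d6 cb d6 aa d6 d6
  t1: 8c d4 aa d6 d6 cb cb d6
  t2: d6 cb cb d6 d6 aa d4 8c

RES = [ 0xd6  0xcb  0xcb  0xd6  0xd6  0xaa  0xd4  0x8c ]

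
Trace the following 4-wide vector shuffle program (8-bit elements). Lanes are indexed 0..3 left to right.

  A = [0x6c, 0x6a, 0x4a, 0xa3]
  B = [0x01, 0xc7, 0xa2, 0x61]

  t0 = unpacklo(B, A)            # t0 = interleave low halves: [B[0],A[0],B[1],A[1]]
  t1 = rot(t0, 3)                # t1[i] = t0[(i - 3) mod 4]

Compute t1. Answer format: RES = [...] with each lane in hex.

RES = [ 0x6c  0xc7  0x6a  0x01 ]

  t0: 01 6c c7 6a
  t1: 6c c7 6a 01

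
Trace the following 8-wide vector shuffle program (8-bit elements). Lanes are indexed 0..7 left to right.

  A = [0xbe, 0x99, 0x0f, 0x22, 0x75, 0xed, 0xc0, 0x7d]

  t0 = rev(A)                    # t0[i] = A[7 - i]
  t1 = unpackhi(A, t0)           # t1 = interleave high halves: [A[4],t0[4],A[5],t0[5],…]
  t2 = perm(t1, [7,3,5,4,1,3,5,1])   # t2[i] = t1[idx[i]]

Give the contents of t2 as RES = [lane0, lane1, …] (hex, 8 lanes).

RES = [0xbe, 0x0f, 0x99, 0xc0, 0x22, 0x0f, 0x99, 0x22]

  t0: 7d c0 ed 75 22 0f 99 be
  t1: 75 22 ed 0f c0 99 7d be
  t2: be 0f 99 c0 22 0f 99 22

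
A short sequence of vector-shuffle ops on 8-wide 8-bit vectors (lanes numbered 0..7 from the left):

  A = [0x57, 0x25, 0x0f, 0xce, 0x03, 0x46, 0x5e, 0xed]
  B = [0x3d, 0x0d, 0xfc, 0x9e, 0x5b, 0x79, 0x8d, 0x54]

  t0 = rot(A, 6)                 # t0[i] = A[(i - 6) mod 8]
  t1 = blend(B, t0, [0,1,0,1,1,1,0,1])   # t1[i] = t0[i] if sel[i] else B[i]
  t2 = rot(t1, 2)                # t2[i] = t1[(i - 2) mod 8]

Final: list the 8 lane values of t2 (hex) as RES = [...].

t0 = [0x0f, 0xce, 0x03, 0x46, 0x5e, 0xed, 0x57, 0x25]
t1 = [0x3d, 0xce, 0xfc, 0x46, 0x5e, 0xed, 0x8d, 0x25]
t2 = [0x8d, 0x25, 0x3d, 0xce, 0xfc, 0x46, 0x5e, 0xed]

RES = [ 0x8d  0x25  0x3d  0xce  0xfc  0x46  0x5e  0xed ]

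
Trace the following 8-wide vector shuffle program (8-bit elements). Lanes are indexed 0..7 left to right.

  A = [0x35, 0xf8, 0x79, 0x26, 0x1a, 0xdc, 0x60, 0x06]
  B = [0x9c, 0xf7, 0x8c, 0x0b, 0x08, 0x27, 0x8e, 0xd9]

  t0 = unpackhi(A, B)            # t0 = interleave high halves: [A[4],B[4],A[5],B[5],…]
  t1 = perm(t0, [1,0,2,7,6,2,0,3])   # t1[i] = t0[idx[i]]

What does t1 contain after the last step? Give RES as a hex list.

t0 = [0x1a, 0x08, 0xdc, 0x27, 0x60, 0x8e, 0x06, 0xd9]
t1 = [0x08, 0x1a, 0xdc, 0xd9, 0x06, 0xdc, 0x1a, 0x27]

RES = [ 0x08  0x1a  0xdc  0xd9  0x06  0xdc  0x1a  0x27 ]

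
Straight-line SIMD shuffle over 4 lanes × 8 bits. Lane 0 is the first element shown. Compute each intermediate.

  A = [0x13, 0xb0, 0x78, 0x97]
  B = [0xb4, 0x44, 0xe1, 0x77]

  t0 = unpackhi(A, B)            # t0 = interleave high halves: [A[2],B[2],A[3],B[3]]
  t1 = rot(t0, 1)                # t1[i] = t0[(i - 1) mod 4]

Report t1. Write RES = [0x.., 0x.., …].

→ t0 |78|e1|97|77|
→ t1 |77|78|e1|97|

RES = [ 0x77  0x78  0xe1  0x97 ]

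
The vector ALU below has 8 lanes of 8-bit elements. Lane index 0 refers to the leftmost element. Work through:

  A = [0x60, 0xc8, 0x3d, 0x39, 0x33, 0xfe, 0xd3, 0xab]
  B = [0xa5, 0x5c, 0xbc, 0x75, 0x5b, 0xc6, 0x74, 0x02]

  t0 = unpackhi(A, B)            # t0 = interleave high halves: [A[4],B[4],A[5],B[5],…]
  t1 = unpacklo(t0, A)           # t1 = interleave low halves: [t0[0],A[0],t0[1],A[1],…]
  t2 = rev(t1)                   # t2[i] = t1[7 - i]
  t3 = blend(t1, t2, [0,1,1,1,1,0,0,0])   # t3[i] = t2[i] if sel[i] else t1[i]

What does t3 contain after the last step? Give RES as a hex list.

  t0: 33 5b fe c6 d3 74 ab 02
  t1: 33 60 5b c8 fe 3d c6 39
  t2: 39 c6 3d fe c8 5b 60 33
  t3: 33 c6 3d fe c8 3d c6 39

RES = [0x33, 0xc6, 0x3d, 0xfe, 0xc8, 0x3d, 0xc6, 0x39]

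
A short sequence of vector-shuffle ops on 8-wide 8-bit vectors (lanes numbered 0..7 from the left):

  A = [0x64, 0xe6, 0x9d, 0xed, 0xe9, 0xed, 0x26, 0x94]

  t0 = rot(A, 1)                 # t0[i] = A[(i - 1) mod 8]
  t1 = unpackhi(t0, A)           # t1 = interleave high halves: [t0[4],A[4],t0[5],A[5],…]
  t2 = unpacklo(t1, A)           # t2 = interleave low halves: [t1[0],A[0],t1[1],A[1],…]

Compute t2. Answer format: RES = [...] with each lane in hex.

RES = [0xed, 0x64, 0xe9, 0xe6, 0xe9, 0x9d, 0xed, 0xed]

→ t0 |94|64|e6|9d|ed|e9|ed|26|
→ t1 |ed|e9|e9|ed|ed|26|26|94|
→ t2 |ed|64|e9|e6|e9|9d|ed|ed|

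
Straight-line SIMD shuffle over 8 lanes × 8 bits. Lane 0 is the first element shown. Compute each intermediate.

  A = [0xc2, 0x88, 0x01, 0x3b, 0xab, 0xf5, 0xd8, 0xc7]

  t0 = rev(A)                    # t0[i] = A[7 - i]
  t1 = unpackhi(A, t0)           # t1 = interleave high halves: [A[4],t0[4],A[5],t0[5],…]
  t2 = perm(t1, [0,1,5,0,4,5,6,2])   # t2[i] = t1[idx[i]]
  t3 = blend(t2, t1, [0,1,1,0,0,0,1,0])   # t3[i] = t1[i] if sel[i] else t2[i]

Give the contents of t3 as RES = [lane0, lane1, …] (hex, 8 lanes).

RES = [0xab, 0x3b, 0xf5, 0xab, 0xd8, 0x88, 0xc7, 0xf5]

→ t0 |c7|d8|f5|ab|3b|01|88|c2|
→ t1 |ab|3b|f5|01|d8|88|c7|c2|
→ t2 |ab|3b|88|ab|d8|88|c7|f5|
→ t3 |ab|3b|f5|ab|d8|88|c7|f5|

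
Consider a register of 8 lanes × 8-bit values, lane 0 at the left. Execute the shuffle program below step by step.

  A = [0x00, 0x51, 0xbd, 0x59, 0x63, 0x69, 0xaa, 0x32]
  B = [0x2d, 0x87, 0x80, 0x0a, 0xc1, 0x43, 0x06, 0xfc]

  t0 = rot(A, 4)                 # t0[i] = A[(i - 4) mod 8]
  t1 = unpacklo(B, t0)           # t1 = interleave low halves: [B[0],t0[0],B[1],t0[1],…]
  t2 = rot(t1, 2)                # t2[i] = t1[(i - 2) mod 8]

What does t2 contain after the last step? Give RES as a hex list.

RES = [ 0x0a  0x32  0x2d  0x63  0x87  0x69  0x80  0xaa ]

→ t0 |63|69|aa|32|00|51|bd|59|
→ t1 |2d|63|87|69|80|aa|0a|32|
→ t2 |0a|32|2d|63|87|69|80|aa|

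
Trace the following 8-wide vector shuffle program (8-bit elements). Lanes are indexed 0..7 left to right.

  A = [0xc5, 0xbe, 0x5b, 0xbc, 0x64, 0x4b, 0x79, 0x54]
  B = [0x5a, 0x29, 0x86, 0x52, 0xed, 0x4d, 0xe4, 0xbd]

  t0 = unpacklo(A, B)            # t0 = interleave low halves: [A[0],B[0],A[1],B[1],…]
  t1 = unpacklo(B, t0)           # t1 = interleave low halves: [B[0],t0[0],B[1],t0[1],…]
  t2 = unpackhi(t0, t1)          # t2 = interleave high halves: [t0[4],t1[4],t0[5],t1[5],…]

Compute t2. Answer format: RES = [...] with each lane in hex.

  t0: c5 5a be 29 5b 86 bc 52
  t1: 5a c5 29 5a 86 be 52 29
  t2: 5b 86 86 be bc 52 52 29

RES = [0x5b, 0x86, 0x86, 0xbe, 0xbc, 0x52, 0x52, 0x29]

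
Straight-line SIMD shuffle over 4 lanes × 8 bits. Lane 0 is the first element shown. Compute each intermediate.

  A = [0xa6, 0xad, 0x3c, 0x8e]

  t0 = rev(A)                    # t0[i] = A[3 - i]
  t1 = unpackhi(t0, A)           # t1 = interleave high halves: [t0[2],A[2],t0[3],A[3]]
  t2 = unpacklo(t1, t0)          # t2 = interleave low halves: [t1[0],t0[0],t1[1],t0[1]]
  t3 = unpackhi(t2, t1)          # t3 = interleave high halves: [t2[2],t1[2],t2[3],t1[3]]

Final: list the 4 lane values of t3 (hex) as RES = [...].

→ t0 |8e|3c|ad|a6|
→ t1 |ad|3c|a6|8e|
→ t2 |ad|8e|3c|3c|
→ t3 |3c|a6|3c|8e|

RES = [ 0x3c  0xa6  0x3c  0x8e ]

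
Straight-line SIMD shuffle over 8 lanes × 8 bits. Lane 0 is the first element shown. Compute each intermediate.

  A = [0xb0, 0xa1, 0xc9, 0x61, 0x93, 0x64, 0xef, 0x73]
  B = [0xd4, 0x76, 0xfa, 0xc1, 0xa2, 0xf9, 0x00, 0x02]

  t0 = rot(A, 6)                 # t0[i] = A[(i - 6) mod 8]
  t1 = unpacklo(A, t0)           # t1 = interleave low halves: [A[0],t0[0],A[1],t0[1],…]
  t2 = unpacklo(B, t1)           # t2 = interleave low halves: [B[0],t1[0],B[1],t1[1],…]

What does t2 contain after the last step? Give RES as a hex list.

→ t0 |c9|61|93|64|ef|73|b0|a1|
→ t1 |b0|c9|a1|61|c9|93|61|64|
→ t2 |d4|b0|76|c9|fa|a1|c1|61|

RES = [0xd4, 0xb0, 0x76, 0xc9, 0xfa, 0xa1, 0xc1, 0x61]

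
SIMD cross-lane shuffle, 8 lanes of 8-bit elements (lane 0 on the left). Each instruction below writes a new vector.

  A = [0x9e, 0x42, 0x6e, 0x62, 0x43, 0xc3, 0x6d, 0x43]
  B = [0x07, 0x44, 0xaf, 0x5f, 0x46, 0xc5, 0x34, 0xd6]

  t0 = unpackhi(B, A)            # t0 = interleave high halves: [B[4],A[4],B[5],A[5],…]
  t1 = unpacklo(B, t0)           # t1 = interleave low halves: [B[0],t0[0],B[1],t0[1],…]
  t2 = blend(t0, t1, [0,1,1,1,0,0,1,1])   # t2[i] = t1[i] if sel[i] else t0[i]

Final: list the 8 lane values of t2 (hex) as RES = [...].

t0 = [0x46, 0x43, 0xc5, 0xc3, 0x34, 0x6d, 0xd6, 0x43]
t1 = [0x07, 0x46, 0x44, 0x43, 0xaf, 0xc5, 0x5f, 0xc3]
t2 = [0x46, 0x46, 0x44, 0x43, 0x34, 0x6d, 0x5f, 0xc3]

RES = [0x46, 0x46, 0x44, 0x43, 0x34, 0x6d, 0x5f, 0xc3]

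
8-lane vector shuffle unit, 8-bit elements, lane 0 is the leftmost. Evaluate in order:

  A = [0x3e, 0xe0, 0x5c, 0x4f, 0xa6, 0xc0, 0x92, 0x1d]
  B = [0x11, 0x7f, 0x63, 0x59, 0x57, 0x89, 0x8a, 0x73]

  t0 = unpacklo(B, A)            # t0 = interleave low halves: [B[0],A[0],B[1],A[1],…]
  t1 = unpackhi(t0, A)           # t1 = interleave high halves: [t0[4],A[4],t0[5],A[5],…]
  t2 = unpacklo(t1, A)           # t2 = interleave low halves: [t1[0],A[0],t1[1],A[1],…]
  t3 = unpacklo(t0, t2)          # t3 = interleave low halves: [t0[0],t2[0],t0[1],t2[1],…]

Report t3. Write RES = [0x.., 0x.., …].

RES = [0x11, 0x63, 0x3e, 0x3e, 0x7f, 0xa6, 0xe0, 0xe0]

t0 = [0x11, 0x3e, 0x7f, 0xe0, 0x63, 0x5c, 0x59, 0x4f]
t1 = [0x63, 0xa6, 0x5c, 0xc0, 0x59, 0x92, 0x4f, 0x1d]
t2 = [0x63, 0x3e, 0xa6, 0xe0, 0x5c, 0x5c, 0xc0, 0x4f]
t3 = [0x11, 0x63, 0x3e, 0x3e, 0x7f, 0xa6, 0xe0, 0xe0]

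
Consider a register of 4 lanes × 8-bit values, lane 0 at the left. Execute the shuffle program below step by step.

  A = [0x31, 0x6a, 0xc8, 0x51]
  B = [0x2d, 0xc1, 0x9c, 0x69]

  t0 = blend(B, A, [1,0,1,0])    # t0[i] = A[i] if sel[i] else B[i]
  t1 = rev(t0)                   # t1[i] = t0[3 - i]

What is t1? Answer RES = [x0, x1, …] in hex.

→ t0 |31|c1|c8|69|
→ t1 |69|c8|c1|31|

RES = [0x69, 0xc8, 0xc1, 0x31]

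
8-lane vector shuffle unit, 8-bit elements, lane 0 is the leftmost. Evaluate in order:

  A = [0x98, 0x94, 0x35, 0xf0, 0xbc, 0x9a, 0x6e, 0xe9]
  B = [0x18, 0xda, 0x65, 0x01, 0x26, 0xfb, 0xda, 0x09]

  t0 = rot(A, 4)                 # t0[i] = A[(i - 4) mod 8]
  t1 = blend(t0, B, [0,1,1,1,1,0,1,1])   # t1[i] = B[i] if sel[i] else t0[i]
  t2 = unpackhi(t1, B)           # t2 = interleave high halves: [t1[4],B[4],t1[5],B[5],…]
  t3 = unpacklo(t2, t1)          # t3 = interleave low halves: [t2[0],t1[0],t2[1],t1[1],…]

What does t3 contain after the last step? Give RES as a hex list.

RES = [ 0x26  0xbc  0x26  0xda  0x94  0x65  0xfb  0x01 ]

  t0: bc 9a 6e e9 98 94 35 f0
  t1: bc da 65 01 26 94 da 09
  t2: 26 26 94 fb da da 09 09
  t3: 26 bc 26 da 94 65 fb 01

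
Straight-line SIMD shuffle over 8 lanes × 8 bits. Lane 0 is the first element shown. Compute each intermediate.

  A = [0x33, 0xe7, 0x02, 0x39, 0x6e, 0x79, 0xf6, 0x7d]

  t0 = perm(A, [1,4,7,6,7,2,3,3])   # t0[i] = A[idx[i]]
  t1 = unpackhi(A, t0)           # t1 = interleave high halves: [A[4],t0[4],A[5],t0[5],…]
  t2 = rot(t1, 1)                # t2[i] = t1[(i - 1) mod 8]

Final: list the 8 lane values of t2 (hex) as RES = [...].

RES = [0x39, 0x6e, 0x7d, 0x79, 0x02, 0xf6, 0x39, 0x7d]

→ t0 |e7|6e|7d|f6|7d|02|39|39|
→ t1 |6e|7d|79|02|f6|39|7d|39|
→ t2 |39|6e|7d|79|02|f6|39|7d|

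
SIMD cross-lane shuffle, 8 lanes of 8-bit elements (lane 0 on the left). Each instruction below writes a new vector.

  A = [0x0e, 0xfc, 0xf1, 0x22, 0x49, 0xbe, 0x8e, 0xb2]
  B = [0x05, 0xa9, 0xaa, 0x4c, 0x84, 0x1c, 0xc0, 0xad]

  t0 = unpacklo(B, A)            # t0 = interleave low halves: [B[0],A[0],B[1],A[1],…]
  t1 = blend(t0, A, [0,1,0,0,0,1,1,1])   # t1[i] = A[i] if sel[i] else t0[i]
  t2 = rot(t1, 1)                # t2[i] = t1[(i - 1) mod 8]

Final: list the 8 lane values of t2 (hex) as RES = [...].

RES = [0xb2, 0x05, 0xfc, 0xa9, 0xfc, 0xaa, 0xbe, 0x8e]

→ t0 |05|0e|a9|fc|aa|f1|4c|22|
→ t1 |05|fc|a9|fc|aa|be|8e|b2|
→ t2 |b2|05|fc|a9|fc|aa|be|8e|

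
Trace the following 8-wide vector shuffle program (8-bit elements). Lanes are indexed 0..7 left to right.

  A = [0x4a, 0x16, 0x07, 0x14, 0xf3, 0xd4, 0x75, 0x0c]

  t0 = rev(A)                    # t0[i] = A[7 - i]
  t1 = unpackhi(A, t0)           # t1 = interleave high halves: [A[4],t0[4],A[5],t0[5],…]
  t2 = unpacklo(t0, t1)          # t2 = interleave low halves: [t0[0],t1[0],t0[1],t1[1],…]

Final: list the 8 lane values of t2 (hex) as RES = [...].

RES = [ 0x0c  0xf3  0x75  0x14  0xd4  0xd4  0xf3  0x07 ]

→ t0 |0c|75|d4|f3|14|07|16|4a|
→ t1 |f3|14|d4|07|75|16|0c|4a|
→ t2 |0c|f3|75|14|d4|d4|f3|07|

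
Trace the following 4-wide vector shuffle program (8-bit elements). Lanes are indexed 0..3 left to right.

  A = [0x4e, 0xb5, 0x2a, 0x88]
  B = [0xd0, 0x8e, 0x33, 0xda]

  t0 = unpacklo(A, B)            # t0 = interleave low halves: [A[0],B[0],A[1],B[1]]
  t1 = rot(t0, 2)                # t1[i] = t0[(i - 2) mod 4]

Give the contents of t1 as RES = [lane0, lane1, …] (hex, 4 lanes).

RES = [0xb5, 0x8e, 0x4e, 0xd0]

t0 = [0x4e, 0xd0, 0xb5, 0x8e]
t1 = [0xb5, 0x8e, 0x4e, 0xd0]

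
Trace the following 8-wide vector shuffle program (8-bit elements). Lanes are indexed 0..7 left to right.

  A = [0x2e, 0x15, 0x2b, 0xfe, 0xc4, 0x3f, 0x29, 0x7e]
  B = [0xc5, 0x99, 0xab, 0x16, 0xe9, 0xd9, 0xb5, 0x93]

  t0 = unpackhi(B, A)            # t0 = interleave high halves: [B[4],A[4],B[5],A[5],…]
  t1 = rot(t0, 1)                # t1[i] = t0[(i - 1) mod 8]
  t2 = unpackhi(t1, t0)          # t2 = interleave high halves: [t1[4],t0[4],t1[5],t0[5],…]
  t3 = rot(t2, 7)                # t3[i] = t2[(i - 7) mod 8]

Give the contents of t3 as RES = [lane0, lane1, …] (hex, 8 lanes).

RES = [ 0xb5  0xb5  0x29  0x29  0x93  0x93  0x7e  0x3f ]

→ t0 |e9|c4|d9|3f|b5|29|93|7e|
→ t1 |7e|e9|c4|d9|3f|b5|29|93|
→ t2 |3f|b5|b5|29|29|93|93|7e|
→ t3 |b5|b5|29|29|93|93|7e|3f|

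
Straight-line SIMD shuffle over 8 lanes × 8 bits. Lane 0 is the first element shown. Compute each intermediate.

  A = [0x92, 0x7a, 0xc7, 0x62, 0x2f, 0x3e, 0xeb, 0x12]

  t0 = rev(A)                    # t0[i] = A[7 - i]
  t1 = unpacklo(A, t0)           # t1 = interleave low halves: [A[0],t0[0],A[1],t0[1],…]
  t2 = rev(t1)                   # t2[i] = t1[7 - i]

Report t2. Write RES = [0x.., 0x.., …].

t0 = [0x12, 0xeb, 0x3e, 0x2f, 0x62, 0xc7, 0x7a, 0x92]
t1 = [0x92, 0x12, 0x7a, 0xeb, 0xc7, 0x3e, 0x62, 0x2f]
t2 = [0x2f, 0x62, 0x3e, 0xc7, 0xeb, 0x7a, 0x12, 0x92]

RES = [ 0x2f  0x62  0x3e  0xc7  0xeb  0x7a  0x12  0x92 ]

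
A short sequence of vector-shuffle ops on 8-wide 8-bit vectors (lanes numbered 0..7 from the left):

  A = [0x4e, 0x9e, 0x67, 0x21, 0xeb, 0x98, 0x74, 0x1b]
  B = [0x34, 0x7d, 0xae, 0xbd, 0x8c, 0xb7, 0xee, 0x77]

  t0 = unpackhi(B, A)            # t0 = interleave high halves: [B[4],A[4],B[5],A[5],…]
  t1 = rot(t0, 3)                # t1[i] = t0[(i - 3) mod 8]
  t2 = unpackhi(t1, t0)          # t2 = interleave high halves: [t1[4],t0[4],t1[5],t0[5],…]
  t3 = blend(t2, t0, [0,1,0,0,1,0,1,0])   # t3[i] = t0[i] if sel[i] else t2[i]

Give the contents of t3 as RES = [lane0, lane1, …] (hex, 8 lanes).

RES = [ 0xeb  0xeb  0xb7  0x74  0xee  0x77  0x77  0x1b ]

→ t0 |8c|eb|b7|98|ee|74|77|1b|
→ t1 |74|77|1b|8c|eb|b7|98|ee|
→ t2 |eb|ee|b7|74|98|77|ee|1b|
→ t3 |eb|eb|b7|74|ee|77|77|1b|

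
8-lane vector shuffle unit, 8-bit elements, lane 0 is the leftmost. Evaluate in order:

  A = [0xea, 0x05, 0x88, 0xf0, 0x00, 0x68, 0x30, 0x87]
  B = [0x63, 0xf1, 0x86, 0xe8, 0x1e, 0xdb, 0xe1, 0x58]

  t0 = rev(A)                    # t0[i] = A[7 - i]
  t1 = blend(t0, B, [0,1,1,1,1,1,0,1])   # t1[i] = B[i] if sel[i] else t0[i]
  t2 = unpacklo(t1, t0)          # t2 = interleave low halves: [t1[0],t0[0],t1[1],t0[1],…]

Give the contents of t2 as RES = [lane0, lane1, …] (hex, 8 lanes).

→ t0 |87|30|68|00|f0|88|05|ea|
→ t1 |87|f1|86|e8|1e|db|05|58|
→ t2 |87|87|f1|30|86|68|e8|00|

RES = [0x87, 0x87, 0xf1, 0x30, 0x86, 0x68, 0xe8, 0x00]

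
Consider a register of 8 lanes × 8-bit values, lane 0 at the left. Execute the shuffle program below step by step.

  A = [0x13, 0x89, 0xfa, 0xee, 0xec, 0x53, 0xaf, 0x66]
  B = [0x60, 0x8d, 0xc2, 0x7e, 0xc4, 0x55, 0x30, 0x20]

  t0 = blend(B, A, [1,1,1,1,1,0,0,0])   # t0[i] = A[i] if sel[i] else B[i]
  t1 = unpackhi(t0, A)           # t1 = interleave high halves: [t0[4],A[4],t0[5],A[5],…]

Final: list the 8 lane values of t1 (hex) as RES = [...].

→ t0 |13|89|fa|ee|ec|55|30|20|
→ t1 |ec|ec|55|53|30|af|20|66|

RES = [0xec, 0xec, 0x55, 0x53, 0x30, 0xaf, 0x20, 0x66]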